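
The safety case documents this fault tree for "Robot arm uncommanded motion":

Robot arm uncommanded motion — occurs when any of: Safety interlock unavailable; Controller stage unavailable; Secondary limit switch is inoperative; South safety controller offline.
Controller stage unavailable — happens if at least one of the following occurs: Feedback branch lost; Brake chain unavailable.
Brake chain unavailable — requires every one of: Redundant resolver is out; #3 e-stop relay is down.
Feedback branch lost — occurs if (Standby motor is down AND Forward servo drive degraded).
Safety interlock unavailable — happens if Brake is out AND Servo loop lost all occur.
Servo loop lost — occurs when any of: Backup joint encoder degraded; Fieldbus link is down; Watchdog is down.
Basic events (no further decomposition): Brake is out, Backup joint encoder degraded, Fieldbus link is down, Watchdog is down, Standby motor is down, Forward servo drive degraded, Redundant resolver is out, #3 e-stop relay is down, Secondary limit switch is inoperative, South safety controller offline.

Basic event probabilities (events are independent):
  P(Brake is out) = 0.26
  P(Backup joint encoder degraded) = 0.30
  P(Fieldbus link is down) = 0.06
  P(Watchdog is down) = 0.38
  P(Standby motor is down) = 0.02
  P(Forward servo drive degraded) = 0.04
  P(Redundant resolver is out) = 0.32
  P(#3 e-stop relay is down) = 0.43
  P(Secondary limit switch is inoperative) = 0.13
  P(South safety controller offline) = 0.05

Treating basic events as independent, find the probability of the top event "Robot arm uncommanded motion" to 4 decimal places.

0.3974

P(Servo loop lost) [OR] = 1 − (1−0.30) × (1−0.06) × (1−0.38) = 0.592040
P(Safety interlock unavailable) [AND] = 0.26 × 0.592040 = 0.153930
P(Feedback branch lost) [AND] = 0.02 × 0.04 = 0.000800
P(Brake chain unavailable) [AND] = 0.32 × 0.43 = 0.137600
P(Controller stage unavailable) [OR] = 1 − (1−0.000800) × (1−0.137600) = 0.138290
P(Robot arm uncommanded motion) [OR] = 1 − (1−0.153930) × (1−0.138290) × (1−0.13) × (1−0.05) = 0.397426
Rounded to 4 decimal places: P(Robot arm uncommanded motion) ≈ 0.3974.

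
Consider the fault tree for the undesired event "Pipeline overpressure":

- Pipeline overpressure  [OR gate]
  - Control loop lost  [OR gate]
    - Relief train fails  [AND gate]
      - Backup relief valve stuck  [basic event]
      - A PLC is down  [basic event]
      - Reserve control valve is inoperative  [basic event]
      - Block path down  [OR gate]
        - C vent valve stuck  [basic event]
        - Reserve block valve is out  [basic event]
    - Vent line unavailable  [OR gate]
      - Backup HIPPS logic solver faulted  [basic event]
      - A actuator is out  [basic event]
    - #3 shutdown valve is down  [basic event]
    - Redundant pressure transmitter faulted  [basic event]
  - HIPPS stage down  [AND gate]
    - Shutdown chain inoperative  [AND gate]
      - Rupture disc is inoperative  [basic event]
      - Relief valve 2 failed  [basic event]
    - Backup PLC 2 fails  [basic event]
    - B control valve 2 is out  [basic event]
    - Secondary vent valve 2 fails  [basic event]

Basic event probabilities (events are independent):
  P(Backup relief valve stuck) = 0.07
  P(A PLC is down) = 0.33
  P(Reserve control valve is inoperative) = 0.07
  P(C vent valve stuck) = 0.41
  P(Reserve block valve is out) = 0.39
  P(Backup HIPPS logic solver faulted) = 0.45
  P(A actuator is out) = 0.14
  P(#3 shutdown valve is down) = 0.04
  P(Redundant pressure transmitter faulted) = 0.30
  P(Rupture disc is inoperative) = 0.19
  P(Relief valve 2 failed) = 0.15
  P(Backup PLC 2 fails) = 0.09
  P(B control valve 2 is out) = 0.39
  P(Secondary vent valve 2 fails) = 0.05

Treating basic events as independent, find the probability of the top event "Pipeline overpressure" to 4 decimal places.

0.6825

P(Block path down) [OR] = 1 − (1−0.41) × (1−0.39) = 0.640100
P(Relief train fails) [AND] = 0.07 × 0.33 × 0.07 × 0.640100 = 0.001035
P(Vent line unavailable) [OR] = 1 − (1−0.45) × (1−0.14) = 0.527000
P(Control loop lost) [OR] = 1 − (1−0.001035) × (1−0.527000) × (1−0.04) × (1−0.30) = 0.682473
P(Shutdown chain inoperative) [AND] = 0.19 × 0.15 = 0.028500
P(HIPPS stage down) [AND] = 0.028500 × 0.09 × 0.39 × 0.05 = 0.000050
P(Pipeline overpressure) [OR] = 1 − (1−0.682473) × (1−0.000050) = 0.682489
Rounded to 4 decimal places: P(Pipeline overpressure) ≈ 0.6825.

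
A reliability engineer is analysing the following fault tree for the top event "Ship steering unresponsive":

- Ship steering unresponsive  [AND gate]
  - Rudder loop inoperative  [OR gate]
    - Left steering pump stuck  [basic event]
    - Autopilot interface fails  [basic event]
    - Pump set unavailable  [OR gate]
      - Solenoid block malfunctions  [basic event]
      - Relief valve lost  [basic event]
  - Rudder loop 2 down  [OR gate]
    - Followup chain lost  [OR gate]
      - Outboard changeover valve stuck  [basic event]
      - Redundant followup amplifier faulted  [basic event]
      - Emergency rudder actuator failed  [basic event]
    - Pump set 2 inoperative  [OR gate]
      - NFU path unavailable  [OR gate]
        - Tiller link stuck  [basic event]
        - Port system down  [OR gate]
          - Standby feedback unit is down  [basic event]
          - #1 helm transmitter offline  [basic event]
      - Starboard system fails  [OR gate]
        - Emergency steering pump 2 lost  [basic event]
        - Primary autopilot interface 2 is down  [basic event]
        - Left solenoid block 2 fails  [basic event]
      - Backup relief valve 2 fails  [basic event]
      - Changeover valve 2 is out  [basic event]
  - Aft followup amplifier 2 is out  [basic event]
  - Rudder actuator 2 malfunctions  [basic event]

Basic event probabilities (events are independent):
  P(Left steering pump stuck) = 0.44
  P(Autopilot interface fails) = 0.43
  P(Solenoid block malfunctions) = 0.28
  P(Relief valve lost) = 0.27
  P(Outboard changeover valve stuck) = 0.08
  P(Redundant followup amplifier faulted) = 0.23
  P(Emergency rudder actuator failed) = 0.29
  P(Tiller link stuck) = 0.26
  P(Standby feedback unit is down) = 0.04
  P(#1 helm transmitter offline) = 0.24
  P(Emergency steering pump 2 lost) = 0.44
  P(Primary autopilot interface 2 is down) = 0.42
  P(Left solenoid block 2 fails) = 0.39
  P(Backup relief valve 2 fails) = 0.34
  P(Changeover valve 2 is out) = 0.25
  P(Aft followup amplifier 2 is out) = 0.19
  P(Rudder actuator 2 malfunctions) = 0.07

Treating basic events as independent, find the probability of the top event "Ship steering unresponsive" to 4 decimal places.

P(Pump set unavailable) [OR] = 1 − (1−0.28) × (1−0.27) = 0.474400
P(Rudder loop inoperative) [OR] = 1 − (1−0.44) × (1−0.43) × (1−0.474400) = 0.832228
P(Followup chain lost) [OR] = 1 − (1−0.08) × (1−0.23) × (1−0.29) = 0.497036
P(Port system down) [OR] = 1 − (1−0.04) × (1−0.24) = 0.270400
P(NFU path unavailable) [OR] = 1 − (1−0.26) × (1−0.270400) = 0.460096
P(Starboard system fails) [OR] = 1 − (1−0.44) × (1−0.42) × (1−0.39) = 0.801872
P(Pump set 2 inoperative) [OR] = 1 − (1−0.460096) × (1−0.801872) × (1−0.34) × (1−0.25) = 0.947050
P(Rudder loop 2 down) [OR] = 1 − (1−0.497036) × (1−0.947050) = 0.973368
P(Ship steering unresponsive) [AND] = 0.832228 × 0.973368 × 0.19 × 0.07 = 0.010774
Rounded to 4 decimal places: P(Ship steering unresponsive) ≈ 0.0108.

0.0108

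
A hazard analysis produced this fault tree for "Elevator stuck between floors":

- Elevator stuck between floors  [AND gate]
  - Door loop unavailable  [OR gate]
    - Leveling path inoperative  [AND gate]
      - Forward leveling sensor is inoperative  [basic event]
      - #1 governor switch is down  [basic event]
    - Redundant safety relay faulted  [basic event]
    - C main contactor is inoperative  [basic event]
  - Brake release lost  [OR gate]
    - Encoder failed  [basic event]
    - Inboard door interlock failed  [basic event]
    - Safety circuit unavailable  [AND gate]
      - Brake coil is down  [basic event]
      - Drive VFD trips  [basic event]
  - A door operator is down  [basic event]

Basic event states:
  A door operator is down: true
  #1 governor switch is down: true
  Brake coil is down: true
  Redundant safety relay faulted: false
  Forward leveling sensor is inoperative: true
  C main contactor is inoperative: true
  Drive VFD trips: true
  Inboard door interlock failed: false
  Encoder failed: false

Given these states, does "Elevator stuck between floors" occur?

Yes

Leveling path inoperative [AND]: Forward leveling sensor is inoperative=occurs, #1 governor switch is down=occurs → all inputs occur → occurs.
Door loop unavailable [OR]: Leveling path inoperative=occurs, Redundant safety relay faulted=not, C main contactor is inoperative=occurs → at least one input occurs → occurs.
Safety circuit unavailable [AND]: Brake coil is down=occurs, Drive VFD trips=occurs → all inputs occur → occurs.
Brake release lost [OR]: Encoder failed=not, Inboard door interlock failed=not, Safety circuit unavailable=occurs → at least one input occurs → occurs.
Elevator stuck between floors [AND]: Door loop unavailable=occurs, Brake release lost=occurs, A door operator is down=occurs → all inputs occur → occurs.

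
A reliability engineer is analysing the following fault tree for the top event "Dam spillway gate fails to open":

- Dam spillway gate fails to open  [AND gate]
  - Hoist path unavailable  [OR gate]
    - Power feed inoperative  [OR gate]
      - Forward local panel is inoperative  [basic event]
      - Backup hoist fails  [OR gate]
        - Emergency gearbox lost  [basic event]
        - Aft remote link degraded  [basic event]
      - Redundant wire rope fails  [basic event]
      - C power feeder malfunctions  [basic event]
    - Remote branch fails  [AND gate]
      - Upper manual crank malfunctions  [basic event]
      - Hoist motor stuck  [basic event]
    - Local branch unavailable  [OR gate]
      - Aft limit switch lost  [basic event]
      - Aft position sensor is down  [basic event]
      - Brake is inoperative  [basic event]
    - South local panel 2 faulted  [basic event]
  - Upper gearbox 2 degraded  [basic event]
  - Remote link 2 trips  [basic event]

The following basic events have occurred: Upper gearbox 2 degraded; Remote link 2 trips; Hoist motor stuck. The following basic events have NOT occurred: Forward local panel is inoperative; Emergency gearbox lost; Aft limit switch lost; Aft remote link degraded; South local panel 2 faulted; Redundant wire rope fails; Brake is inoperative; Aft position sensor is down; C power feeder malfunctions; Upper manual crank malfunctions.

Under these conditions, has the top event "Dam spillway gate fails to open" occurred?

No

Backup hoist fails [OR]: Emergency gearbox lost=not, Aft remote link degraded=not → no input occurs → does not occur.
Power feed inoperative [OR]: Forward local panel is inoperative=not, Backup hoist fails=not, Redundant wire rope fails=not, C power feeder malfunctions=not → no input occurs → does not occur.
Remote branch fails [AND]: Upper manual crank malfunctions=not, Hoist motor stuck=occurs → not all inputs occur → does not occur.
Local branch unavailable [OR]: Aft limit switch lost=not, Aft position sensor is down=not, Brake is inoperative=not → no input occurs → does not occur.
Hoist path unavailable [OR]: Power feed inoperative=not, Remote branch fails=not, Local branch unavailable=not, South local panel 2 faulted=not → no input occurs → does not occur.
Dam spillway gate fails to open [AND]: Hoist path unavailable=not, Upper gearbox 2 degraded=occurs, Remote link 2 trips=occurs → not all inputs occur → does not occur.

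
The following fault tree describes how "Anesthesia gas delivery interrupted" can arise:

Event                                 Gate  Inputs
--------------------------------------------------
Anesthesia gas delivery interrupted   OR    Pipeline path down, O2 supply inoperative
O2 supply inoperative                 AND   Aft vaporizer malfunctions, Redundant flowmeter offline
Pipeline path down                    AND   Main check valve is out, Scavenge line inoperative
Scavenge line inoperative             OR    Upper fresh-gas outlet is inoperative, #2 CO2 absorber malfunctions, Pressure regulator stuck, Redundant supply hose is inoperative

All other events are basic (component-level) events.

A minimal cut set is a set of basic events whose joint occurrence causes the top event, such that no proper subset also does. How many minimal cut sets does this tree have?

5

Scavenge line inoperative [OR]: union of children's cut sets → 4 cut set(s).
Pipeline path down [AND]: one cut set from each child combined → 1 × 4 = 4 cut set(s).
O2 supply inoperative [AND]: one cut set from each child combined → 1 × 1 = 1 cut set(s).
Anesthesia gas delivery interrupted [OR]: union of children's cut sets → 5 cut set(s).
Minimal cut sets: {Main check valve is out, Upper fresh-gas outlet is inoperative}; {#2 CO2 absorber malfunctions, Main check valve is out}; {Main check valve is out, Pressure regulator stuck}; {Main check valve is out, Redundant supply hose is inoperative}; {Aft vaporizer malfunctions, Redundant flowmeter offline}.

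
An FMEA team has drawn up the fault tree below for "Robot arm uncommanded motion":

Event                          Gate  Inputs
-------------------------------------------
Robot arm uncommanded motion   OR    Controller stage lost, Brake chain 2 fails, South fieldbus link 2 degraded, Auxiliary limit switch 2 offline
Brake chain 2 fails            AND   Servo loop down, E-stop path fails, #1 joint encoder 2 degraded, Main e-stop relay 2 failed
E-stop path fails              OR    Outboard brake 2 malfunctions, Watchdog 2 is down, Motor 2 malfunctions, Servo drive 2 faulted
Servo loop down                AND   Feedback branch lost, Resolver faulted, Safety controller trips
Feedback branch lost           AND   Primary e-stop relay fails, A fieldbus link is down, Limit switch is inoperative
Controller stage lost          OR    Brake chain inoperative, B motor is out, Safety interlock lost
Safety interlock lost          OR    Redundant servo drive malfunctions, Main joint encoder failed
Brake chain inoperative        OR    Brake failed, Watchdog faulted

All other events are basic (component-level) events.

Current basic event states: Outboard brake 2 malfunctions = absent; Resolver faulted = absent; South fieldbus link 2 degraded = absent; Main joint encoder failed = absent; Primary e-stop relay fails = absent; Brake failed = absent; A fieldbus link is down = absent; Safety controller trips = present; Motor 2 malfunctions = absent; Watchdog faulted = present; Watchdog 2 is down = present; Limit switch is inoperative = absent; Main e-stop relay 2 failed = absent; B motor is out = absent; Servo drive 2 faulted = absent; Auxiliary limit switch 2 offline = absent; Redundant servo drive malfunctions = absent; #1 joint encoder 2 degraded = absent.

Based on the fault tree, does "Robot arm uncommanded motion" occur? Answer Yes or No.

Yes

Brake chain inoperative [OR]: Brake failed=not, Watchdog faulted=occurs → at least one input occurs → occurs.
Safety interlock lost [OR]: Redundant servo drive malfunctions=not, Main joint encoder failed=not → no input occurs → does not occur.
Controller stage lost [OR]: Brake chain inoperative=occurs, B motor is out=not, Safety interlock lost=not → at least one input occurs → occurs.
Feedback branch lost [AND]: Primary e-stop relay fails=not, A fieldbus link is down=not, Limit switch is inoperative=not → not all inputs occur → does not occur.
Servo loop down [AND]: Feedback branch lost=not, Resolver faulted=not, Safety controller trips=occurs → not all inputs occur → does not occur.
E-stop path fails [OR]: Outboard brake 2 malfunctions=not, Watchdog 2 is down=occurs, Motor 2 malfunctions=not, Servo drive 2 faulted=not → at least one input occurs → occurs.
Brake chain 2 fails [AND]: Servo loop down=not, E-stop path fails=occurs, #1 joint encoder 2 degraded=not, Main e-stop relay 2 failed=not → not all inputs occur → does not occur.
Robot arm uncommanded motion [OR]: Controller stage lost=occurs, Brake chain 2 fails=not, South fieldbus link 2 degraded=not, Auxiliary limit switch 2 offline=not → at least one input occurs → occurs.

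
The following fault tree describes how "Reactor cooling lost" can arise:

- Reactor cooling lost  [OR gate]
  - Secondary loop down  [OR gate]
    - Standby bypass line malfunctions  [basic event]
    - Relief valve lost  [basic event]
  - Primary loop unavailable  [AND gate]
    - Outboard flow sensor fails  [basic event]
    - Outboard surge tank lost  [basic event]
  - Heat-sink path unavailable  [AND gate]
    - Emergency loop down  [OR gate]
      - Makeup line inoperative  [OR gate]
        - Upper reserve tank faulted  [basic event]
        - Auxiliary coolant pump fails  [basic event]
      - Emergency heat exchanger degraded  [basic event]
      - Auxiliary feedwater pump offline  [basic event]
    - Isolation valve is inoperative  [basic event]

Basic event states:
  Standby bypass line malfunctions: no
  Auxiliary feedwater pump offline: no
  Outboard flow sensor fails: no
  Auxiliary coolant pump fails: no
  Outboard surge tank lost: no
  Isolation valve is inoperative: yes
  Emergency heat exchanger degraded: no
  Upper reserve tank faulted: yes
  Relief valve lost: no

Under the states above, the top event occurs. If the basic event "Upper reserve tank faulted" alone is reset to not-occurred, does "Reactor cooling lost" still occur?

No

Counterfactual: set "Upper reserve tank faulted" to not occurred.
Secondary loop down [OR]: Standby bypass line malfunctions=not, Relief valve lost=not → no input occurs → does not occur.
Primary loop unavailable [AND]: Outboard flow sensor fails=not, Outboard surge tank lost=not → not all inputs occur → does not occur.
Makeup line inoperative [OR]: Upper reserve tank faulted=not, Auxiliary coolant pump fails=not → no input occurs → does not occur.
Emergency loop down [OR]: Makeup line inoperative=not, Emergency heat exchanger degraded=not, Auxiliary feedwater pump offline=not → no input occurs → does not occur.
Heat-sink path unavailable [AND]: Emergency loop down=not, Isolation valve is inoperative=occurs → not all inputs occur → does not occur.
Reactor cooling lost [OR]: Secondary loop down=not, Primary loop unavailable=not, Heat-sink path unavailable=not → no input occurs → does not occur.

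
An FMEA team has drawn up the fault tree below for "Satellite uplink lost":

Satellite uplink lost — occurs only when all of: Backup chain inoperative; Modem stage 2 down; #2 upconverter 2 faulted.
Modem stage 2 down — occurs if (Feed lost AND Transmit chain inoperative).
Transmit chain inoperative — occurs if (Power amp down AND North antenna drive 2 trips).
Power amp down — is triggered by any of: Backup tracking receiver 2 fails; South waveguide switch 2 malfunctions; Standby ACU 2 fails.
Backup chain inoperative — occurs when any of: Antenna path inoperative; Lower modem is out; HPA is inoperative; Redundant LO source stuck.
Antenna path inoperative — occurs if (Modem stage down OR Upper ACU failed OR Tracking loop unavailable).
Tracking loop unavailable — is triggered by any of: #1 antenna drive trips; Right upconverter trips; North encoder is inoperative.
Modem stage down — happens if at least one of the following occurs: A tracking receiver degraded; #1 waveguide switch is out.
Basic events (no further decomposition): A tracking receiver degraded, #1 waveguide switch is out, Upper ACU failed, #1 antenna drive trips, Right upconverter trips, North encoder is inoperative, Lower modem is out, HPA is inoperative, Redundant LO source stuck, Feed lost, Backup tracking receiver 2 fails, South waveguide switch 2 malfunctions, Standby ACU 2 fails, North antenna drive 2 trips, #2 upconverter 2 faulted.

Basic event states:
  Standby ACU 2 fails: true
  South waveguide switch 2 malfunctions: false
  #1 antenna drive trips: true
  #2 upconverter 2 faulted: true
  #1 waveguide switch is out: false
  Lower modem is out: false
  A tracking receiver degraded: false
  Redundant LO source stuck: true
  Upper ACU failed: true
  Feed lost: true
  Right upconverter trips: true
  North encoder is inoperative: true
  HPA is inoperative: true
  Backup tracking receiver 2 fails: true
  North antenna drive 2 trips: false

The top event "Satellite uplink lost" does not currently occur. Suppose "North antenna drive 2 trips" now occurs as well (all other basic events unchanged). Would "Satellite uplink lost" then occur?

Yes

Counterfactual: set "North antenna drive 2 trips" to occurred.
Modem stage down [OR]: A tracking receiver degraded=not, #1 waveguide switch is out=not → no input occurs → does not occur.
Tracking loop unavailable [OR]: #1 antenna drive trips=occurs, Right upconverter trips=occurs, North encoder is inoperative=occurs → at least one input occurs → occurs.
Antenna path inoperative [OR]: Modem stage down=not, Upper ACU failed=occurs, Tracking loop unavailable=occurs → at least one input occurs → occurs.
Backup chain inoperative [OR]: Antenna path inoperative=occurs, Lower modem is out=not, HPA is inoperative=occurs, Redundant LO source stuck=occurs → at least one input occurs → occurs.
Power amp down [OR]: Backup tracking receiver 2 fails=occurs, South waveguide switch 2 malfunctions=not, Standby ACU 2 fails=occurs → at least one input occurs → occurs.
Transmit chain inoperative [AND]: Power amp down=occurs, North antenna drive 2 trips=occurs → all inputs occur → occurs.
Modem stage 2 down [AND]: Feed lost=occurs, Transmit chain inoperative=occurs → all inputs occur → occurs.
Satellite uplink lost [AND]: Backup chain inoperative=occurs, Modem stage 2 down=occurs, #2 upconverter 2 faulted=occurs → all inputs occur → occurs.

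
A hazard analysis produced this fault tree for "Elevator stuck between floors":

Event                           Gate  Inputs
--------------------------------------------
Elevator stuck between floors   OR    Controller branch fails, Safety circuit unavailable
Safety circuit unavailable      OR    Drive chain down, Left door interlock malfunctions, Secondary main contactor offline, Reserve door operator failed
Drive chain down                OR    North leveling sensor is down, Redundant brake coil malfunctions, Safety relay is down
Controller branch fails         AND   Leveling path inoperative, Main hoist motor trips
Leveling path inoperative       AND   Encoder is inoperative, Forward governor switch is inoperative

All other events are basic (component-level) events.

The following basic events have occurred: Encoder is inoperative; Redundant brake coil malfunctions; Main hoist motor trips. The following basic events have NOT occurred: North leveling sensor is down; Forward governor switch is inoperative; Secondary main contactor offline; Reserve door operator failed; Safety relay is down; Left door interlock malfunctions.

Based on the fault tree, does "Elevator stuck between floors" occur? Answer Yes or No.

Yes

Leveling path inoperative [AND]: Encoder is inoperative=occurs, Forward governor switch is inoperative=not → not all inputs occur → does not occur.
Controller branch fails [AND]: Leveling path inoperative=not, Main hoist motor trips=occurs → not all inputs occur → does not occur.
Drive chain down [OR]: North leveling sensor is down=not, Redundant brake coil malfunctions=occurs, Safety relay is down=not → at least one input occurs → occurs.
Safety circuit unavailable [OR]: Drive chain down=occurs, Left door interlock malfunctions=not, Secondary main contactor offline=not, Reserve door operator failed=not → at least one input occurs → occurs.
Elevator stuck between floors [OR]: Controller branch fails=not, Safety circuit unavailable=occurs → at least one input occurs → occurs.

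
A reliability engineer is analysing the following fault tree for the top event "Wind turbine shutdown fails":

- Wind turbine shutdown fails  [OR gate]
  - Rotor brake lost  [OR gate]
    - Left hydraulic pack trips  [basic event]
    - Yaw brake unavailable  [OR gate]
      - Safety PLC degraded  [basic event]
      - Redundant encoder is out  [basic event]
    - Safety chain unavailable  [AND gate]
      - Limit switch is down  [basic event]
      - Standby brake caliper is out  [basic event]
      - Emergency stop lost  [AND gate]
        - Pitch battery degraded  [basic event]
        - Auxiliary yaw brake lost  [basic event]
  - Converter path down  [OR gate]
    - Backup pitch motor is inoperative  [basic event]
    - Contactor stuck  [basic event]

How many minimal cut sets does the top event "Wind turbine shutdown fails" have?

Yaw brake unavailable [OR]: union of children's cut sets → 2 cut set(s).
Emergency stop lost [AND]: one cut set from each child combined → 1 × 1 = 1 cut set(s).
Safety chain unavailable [AND]: one cut set from each child combined → 1 × 1 × 1 = 1 cut set(s).
Rotor brake lost [OR]: union of children's cut sets → 4 cut set(s).
Converter path down [OR]: union of children's cut sets → 2 cut set(s).
Wind turbine shutdown fails [OR]: union of children's cut sets → 6 cut set(s).
Minimal cut sets: {Left hydraulic pack trips}; {Safety PLC degraded}; {Redundant encoder is out}; {Auxiliary yaw brake lost, Limit switch is down, Pitch battery degraded, Standby brake caliper is out}; {Backup pitch motor is inoperative}; {Contactor stuck}.

6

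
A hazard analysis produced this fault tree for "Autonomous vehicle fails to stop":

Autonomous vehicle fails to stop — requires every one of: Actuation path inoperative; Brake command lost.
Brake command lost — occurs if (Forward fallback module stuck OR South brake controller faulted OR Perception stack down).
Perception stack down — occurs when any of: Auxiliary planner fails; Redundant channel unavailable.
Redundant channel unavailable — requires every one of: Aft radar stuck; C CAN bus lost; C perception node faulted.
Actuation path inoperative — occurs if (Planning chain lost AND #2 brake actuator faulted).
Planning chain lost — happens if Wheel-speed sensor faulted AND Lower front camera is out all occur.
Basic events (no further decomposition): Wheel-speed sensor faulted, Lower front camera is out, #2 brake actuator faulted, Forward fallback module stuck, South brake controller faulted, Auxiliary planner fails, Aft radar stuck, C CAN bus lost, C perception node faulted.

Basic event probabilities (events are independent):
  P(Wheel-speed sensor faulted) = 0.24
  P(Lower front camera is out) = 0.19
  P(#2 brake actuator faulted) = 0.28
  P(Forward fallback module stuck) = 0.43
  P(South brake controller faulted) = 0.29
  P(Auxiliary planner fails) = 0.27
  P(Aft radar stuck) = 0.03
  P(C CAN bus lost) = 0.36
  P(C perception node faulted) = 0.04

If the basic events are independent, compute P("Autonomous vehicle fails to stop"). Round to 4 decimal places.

0.0090

P(Planning chain lost) [AND] = 0.24 × 0.19 = 0.045600
P(Actuation path inoperative) [AND] = 0.045600 × 0.28 = 0.012768
P(Redundant channel unavailable) [AND] = 0.03 × 0.36 × 0.04 = 0.000432
P(Perception stack down) [OR] = 1 − (1−0.27) × (1−0.000432) = 0.270315
P(Brake command lost) [OR] = 1 − (1−0.43) × (1−0.29) × (1−0.270315) = 0.704696
P(Autonomous vehicle fails to stop) [AND] = 0.012768 × 0.704696 = 0.008998
Rounded to 4 decimal places: P(Autonomous vehicle fails to stop) ≈ 0.0090.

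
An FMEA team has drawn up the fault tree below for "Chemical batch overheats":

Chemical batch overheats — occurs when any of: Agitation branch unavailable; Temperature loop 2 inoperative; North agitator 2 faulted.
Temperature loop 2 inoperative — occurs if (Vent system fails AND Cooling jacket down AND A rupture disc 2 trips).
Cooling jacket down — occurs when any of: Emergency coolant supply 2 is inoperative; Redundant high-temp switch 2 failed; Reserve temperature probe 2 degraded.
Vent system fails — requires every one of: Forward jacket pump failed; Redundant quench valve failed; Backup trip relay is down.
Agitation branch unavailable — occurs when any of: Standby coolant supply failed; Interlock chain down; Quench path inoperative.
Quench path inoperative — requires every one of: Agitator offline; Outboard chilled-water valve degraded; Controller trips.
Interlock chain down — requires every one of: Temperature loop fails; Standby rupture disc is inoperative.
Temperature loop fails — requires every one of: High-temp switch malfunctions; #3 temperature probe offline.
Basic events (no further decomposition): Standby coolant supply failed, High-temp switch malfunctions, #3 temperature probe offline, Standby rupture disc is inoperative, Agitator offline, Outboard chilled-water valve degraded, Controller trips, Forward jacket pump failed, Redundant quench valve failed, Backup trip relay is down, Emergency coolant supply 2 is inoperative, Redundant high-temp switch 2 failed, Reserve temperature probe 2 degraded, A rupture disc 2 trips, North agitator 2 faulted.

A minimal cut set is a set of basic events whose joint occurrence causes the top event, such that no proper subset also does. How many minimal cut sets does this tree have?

Temperature loop fails [AND]: one cut set from each child combined → 1 × 1 = 1 cut set(s).
Interlock chain down [AND]: one cut set from each child combined → 1 × 1 = 1 cut set(s).
Quench path inoperative [AND]: one cut set from each child combined → 1 × 1 × 1 = 1 cut set(s).
Agitation branch unavailable [OR]: union of children's cut sets → 3 cut set(s).
Vent system fails [AND]: one cut set from each child combined → 1 × 1 × 1 = 1 cut set(s).
Cooling jacket down [OR]: union of children's cut sets → 3 cut set(s).
Temperature loop 2 inoperative [AND]: one cut set from each child combined → 1 × 3 × 1 = 3 cut set(s).
Chemical batch overheats [OR]: union of children's cut sets → 7 cut set(s).
Minimal cut sets: {Standby coolant supply failed}; {#3 temperature probe offline, High-temp switch malfunctions, Standby rupture disc is inoperative}; {Agitator offline, Controller trips, Outboard chilled-water valve degraded}; {A rupture disc 2 trips, Backup trip relay is down, Emergency coolant supply 2 is inoperative, Forward jacket pump failed, Redundant quench valve failed}; {A rupture disc 2 trips, Backup trip relay is down, Forward jacket pump failed, Redundant high-temp switch 2 failed, Redundant quench valve failed}; {A rupture disc 2 trips, Backup trip relay is down, Forward jacket pump failed, Redundant quench valve failed, Reserve temperature probe 2 degraded}; {North agitator 2 faulted}.

7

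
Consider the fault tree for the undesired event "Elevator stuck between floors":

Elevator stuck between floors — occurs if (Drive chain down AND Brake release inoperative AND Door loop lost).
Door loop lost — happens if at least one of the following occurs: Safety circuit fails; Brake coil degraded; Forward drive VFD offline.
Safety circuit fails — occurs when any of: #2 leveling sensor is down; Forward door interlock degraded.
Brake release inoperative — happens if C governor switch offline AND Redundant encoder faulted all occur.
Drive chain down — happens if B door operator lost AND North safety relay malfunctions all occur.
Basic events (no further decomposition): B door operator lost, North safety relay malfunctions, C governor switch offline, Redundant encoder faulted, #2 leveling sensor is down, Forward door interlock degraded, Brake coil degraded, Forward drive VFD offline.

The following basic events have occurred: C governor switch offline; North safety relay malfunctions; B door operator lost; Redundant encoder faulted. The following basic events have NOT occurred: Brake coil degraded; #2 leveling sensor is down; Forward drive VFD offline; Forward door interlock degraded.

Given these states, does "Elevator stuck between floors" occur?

No

Drive chain down [AND]: B door operator lost=occurs, North safety relay malfunctions=occurs → all inputs occur → occurs.
Brake release inoperative [AND]: C governor switch offline=occurs, Redundant encoder faulted=occurs → all inputs occur → occurs.
Safety circuit fails [OR]: #2 leveling sensor is down=not, Forward door interlock degraded=not → no input occurs → does not occur.
Door loop lost [OR]: Safety circuit fails=not, Brake coil degraded=not, Forward drive VFD offline=not → no input occurs → does not occur.
Elevator stuck between floors [AND]: Drive chain down=occurs, Brake release inoperative=occurs, Door loop lost=not → not all inputs occur → does not occur.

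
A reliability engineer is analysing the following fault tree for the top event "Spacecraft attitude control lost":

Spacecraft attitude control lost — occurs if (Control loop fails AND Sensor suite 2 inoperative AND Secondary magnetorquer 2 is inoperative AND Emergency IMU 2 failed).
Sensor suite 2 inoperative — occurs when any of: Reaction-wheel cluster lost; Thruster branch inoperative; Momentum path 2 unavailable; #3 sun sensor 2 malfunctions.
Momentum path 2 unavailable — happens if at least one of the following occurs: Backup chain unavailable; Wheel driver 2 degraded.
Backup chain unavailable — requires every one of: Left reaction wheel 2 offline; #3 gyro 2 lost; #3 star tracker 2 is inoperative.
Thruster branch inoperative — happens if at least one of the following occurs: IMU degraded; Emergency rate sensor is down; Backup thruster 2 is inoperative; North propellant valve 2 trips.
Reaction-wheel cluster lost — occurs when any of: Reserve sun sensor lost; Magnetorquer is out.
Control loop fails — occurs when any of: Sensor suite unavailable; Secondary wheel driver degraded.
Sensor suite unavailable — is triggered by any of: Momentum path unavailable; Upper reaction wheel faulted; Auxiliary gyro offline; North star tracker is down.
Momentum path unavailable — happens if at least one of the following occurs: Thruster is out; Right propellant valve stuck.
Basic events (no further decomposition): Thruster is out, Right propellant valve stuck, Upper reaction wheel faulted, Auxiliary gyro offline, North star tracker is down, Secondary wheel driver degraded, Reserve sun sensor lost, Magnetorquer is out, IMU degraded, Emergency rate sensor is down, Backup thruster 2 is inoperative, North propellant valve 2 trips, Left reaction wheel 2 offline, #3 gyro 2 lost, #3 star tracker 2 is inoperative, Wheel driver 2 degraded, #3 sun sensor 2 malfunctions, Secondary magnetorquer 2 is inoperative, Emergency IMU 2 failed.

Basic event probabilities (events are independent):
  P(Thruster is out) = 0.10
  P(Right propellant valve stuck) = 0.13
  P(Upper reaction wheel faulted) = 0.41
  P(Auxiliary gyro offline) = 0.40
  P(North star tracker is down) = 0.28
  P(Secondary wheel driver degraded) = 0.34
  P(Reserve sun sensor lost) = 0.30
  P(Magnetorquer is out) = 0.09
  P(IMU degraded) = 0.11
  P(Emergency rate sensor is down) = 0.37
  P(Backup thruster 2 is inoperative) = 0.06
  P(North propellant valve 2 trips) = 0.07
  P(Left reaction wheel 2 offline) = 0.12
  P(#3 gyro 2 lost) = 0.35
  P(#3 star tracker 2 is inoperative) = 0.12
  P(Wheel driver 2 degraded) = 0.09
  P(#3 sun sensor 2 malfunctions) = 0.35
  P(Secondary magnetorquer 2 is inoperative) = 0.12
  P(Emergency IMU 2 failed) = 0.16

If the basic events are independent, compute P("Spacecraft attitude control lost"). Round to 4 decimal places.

0.0136

P(Momentum path unavailable) [OR] = 1 − (1−0.10) × (1−0.13) = 0.217000
P(Sensor suite unavailable) [OR] = 1 − (1−0.217000) × (1−0.41) × (1−0.40) × (1−0.28) = 0.800429
P(Control loop fails) [OR] = 1 − (1−0.800429) × (1−0.34) = 0.868283
P(Reaction-wheel cluster lost) [OR] = 1 − (1−0.30) × (1−0.09) = 0.363000
P(Thruster branch inoperative) [OR] = 1 − (1−0.11) × (1−0.37) × (1−0.06) × (1−0.07) = 0.509836
P(Backup chain unavailable) [AND] = 0.12 × 0.35 × 0.12 = 0.005040
P(Momentum path 2 unavailable) [OR] = 1 − (1−0.005040) × (1−0.09) = 0.094586
P(Sensor suite 2 inoperative) [OR] = 1 − (1−0.363000) × (1−0.509836) × (1−0.094586) × (1−0.35) = 0.816244
P(Spacecraft attitude control lost) [AND] = 0.868283 × 0.816244 × 0.12 × 0.16 = 0.013608
Rounded to 4 decimal places: P(Spacecraft attitude control lost) ≈ 0.0136.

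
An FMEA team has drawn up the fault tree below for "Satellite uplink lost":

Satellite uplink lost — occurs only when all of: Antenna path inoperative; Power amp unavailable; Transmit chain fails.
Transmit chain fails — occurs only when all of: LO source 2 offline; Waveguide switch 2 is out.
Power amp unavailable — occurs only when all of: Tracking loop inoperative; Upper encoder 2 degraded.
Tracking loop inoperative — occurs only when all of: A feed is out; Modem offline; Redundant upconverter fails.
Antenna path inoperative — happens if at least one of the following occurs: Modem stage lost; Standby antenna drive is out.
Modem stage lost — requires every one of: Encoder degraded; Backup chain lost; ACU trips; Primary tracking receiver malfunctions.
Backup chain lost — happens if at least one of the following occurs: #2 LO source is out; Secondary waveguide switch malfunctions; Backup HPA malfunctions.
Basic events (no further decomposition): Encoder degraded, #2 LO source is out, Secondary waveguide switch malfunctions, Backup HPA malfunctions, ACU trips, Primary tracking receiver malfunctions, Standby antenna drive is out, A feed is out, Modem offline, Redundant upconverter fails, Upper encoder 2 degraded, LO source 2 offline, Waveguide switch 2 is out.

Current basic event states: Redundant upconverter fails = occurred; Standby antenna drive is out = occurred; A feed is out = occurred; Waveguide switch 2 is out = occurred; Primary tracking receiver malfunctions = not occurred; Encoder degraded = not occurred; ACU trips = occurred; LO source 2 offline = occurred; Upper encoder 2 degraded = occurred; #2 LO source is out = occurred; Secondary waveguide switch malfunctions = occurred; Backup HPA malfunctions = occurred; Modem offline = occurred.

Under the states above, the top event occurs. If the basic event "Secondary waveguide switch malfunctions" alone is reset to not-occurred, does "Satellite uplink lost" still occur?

Counterfactual: set "Secondary waveguide switch malfunctions" to not occurred.
Backup chain lost [OR]: #2 LO source is out=occurs, Secondary waveguide switch malfunctions=not, Backup HPA malfunctions=occurs → at least one input occurs → occurs.
Modem stage lost [AND]: Encoder degraded=not, Backup chain lost=occurs, ACU trips=occurs, Primary tracking receiver malfunctions=not → not all inputs occur → does not occur.
Antenna path inoperative [OR]: Modem stage lost=not, Standby antenna drive is out=occurs → at least one input occurs → occurs.
Tracking loop inoperative [AND]: A feed is out=occurs, Modem offline=occurs, Redundant upconverter fails=occurs → all inputs occur → occurs.
Power amp unavailable [AND]: Tracking loop inoperative=occurs, Upper encoder 2 degraded=occurs → all inputs occur → occurs.
Transmit chain fails [AND]: LO source 2 offline=occurs, Waveguide switch 2 is out=occurs → all inputs occur → occurs.
Satellite uplink lost [AND]: Antenna path inoperative=occurs, Power amp unavailable=occurs, Transmit chain fails=occurs → all inputs occur → occurs.

Yes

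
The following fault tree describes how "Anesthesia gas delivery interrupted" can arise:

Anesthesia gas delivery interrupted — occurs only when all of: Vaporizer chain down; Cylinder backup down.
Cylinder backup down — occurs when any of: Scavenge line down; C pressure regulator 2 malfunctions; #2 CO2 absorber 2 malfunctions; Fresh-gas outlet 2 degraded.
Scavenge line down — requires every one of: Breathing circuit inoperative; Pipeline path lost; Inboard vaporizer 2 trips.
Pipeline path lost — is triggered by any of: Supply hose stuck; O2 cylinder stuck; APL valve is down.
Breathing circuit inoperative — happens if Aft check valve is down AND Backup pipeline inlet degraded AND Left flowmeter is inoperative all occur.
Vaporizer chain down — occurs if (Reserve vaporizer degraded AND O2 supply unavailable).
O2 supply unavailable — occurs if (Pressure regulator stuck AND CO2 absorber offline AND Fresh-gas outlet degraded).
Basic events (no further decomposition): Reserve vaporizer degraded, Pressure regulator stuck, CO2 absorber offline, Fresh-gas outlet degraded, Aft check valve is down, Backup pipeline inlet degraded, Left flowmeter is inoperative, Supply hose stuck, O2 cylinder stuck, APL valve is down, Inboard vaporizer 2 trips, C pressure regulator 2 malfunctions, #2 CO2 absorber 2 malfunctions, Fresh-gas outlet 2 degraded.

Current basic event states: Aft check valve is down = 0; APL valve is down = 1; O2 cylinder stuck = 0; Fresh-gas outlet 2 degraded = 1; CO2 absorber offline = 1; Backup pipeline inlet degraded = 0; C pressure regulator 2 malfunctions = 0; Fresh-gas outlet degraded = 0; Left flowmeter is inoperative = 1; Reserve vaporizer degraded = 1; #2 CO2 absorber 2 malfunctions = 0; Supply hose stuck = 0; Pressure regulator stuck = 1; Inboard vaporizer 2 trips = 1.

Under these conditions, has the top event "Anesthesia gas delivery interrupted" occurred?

O2 supply unavailable [AND]: Pressure regulator stuck=occurs, CO2 absorber offline=occurs, Fresh-gas outlet degraded=not → not all inputs occur → does not occur.
Vaporizer chain down [AND]: Reserve vaporizer degraded=occurs, O2 supply unavailable=not → not all inputs occur → does not occur.
Breathing circuit inoperative [AND]: Aft check valve is down=not, Backup pipeline inlet degraded=not, Left flowmeter is inoperative=occurs → not all inputs occur → does not occur.
Pipeline path lost [OR]: Supply hose stuck=not, O2 cylinder stuck=not, APL valve is down=occurs → at least one input occurs → occurs.
Scavenge line down [AND]: Breathing circuit inoperative=not, Pipeline path lost=occurs, Inboard vaporizer 2 trips=occurs → not all inputs occur → does not occur.
Cylinder backup down [OR]: Scavenge line down=not, C pressure regulator 2 malfunctions=not, #2 CO2 absorber 2 malfunctions=not, Fresh-gas outlet 2 degraded=occurs → at least one input occurs → occurs.
Anesthesia gas delivery interrupted [AND]: Vaporizer chain down=not, Cylinder backup down=occurs → not all inputs occur → does not occur.

No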